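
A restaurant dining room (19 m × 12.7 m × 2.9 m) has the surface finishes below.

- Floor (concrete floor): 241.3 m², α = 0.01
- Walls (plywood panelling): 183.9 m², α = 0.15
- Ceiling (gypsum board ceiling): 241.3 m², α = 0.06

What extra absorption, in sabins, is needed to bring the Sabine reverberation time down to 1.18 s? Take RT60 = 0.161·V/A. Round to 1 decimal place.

Total absorption A₁ = 241.3·0.01 + 183.9·0.15 + 241.3·0.06
  = 2.413 + 27.585 + 14.478 = 44.476 m² sabins.
For T = 1.18 s, need A₂ = 0.161·V/T = 0.161·699.77/1.18 = 95.477 sabins.
ΔA = A₂ − A₁ = 95.477 − 44.476 = 51.0 sabins.

51.0 sabins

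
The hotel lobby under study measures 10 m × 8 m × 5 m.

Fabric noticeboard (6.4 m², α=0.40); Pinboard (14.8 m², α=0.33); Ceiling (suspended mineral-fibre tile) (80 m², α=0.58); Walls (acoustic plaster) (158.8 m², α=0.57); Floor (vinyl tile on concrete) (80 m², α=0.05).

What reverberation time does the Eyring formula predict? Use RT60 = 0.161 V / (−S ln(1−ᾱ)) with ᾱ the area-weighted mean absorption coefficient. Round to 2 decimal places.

S = Σ Sᵢ = 340.0 m².
Absorption A = 6.4·0.40 + 14.8·0.33 + 80·0.58 + 158.8·0.57 + 80·0.05 = 148.360 sabins.
Mean coefficient ᾱ = A/S = 0.4364.
−S·ln(1−ᾱ) = −340.0 × ln(1 − 0.4364) = 194.960.
V = 10 × 8 × 5 = 400 m³.
T = 0.161·V/[−S·ln(1−ᾱ)] = 0.161·400/194.960 = 0.33 s.

0.33 seconds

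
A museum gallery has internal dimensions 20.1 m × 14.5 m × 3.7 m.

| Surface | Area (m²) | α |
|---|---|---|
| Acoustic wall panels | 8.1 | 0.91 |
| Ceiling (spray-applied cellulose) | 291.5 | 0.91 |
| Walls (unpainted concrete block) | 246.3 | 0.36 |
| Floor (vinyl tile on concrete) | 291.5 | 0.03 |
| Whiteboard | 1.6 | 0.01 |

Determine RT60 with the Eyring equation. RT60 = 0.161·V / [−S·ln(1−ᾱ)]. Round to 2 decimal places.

0.36 seconds

S = Σ Sᵢ = 839.0 m².
Σ(Sᵢαᵢ) = 8.1·0.91 + 291.5·0.91 + 246.3·0.36 + 291.5·0.03 + 1.6·0.01 = 370.065.
ᾱ = 370.065 / 839.0 = 0.4411.
−S·ln(1−ᾱ) = −839.0 × ln(1 − 0.4411) = 488.117.
V = 20.1 × 14.5 × 3.7 = 1078.365 m³.
T = 0.161·V/[−S·ln(1−ᾱ)] = 0.161·1078.365/488.117 = 0.36 s.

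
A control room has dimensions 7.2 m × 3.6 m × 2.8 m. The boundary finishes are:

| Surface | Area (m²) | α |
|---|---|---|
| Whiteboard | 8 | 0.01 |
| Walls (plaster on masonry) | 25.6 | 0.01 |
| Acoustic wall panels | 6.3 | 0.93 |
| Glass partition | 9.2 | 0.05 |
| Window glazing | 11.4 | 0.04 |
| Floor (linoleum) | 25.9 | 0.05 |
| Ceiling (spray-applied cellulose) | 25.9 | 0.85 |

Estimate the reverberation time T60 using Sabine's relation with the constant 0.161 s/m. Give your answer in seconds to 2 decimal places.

Summing Sᵢαᵢ: 0.080 + 0.256 + 5.859 + 0.460 + 0.456 + 1.295 + 22.015 → A = 30.421 sabins.
V = 7.2·3.6·2.8 = 72.576 m³.
T = 0.161 V/A = 0.161·72.576/30.421 = 0.38 s.

0.38 seconds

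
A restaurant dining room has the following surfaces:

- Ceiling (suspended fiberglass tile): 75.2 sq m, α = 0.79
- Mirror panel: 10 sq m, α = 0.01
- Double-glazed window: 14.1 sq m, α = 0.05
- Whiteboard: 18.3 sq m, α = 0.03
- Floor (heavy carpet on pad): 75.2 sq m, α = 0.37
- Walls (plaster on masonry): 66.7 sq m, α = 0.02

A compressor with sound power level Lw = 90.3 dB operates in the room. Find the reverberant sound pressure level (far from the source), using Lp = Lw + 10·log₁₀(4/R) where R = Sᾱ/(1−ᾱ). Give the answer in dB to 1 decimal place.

74.9 dB

A = 89.920 sabins; S = 259.5 sq m.
ᾱ = 89.920/259.5 = 0.3465; R = Sᾱ/(1−ᾱ) = 89.920/(1−0.3465) = 137.598 sq m.
Lp = 90.3 + 10·log₁₀(4/137.598) = 90.3 + (-15.37) = 74.9 dB.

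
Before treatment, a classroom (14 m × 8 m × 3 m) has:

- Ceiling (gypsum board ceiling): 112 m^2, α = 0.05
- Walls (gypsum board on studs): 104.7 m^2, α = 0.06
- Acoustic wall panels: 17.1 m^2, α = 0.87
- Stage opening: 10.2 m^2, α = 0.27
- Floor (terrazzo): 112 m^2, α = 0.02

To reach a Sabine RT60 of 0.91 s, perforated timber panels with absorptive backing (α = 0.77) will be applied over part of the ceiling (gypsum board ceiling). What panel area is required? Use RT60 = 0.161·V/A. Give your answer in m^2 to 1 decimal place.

38.5

Total absorption A₁ = 112×0.05 + 104.7×0.06 + 17.1×0.87 + 10.2×0.27 + 112×0.02
  = 5.600 + 6.282 + 14.877 + 2.754 + 2.240 = 31.753 m^2 sabins.
V = 336 m³. Target absorption A₂ = 0.161 × 336 / 0.91 = 59.446 sabins.
ΔA needed = 59.446 − 31.753 = 27.693 sabins.
Net gain per m^2: Δα = 0.77 − 0.05 = 0.72.
Area = ΔA/Δα = 27.693/0.72 = 38.5 m^2.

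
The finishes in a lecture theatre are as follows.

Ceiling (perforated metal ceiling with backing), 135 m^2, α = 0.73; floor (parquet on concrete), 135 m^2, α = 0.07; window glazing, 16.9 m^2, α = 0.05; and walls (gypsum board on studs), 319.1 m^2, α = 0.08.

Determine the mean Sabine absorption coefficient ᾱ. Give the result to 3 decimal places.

0.222

Total surface area S = 606.0 m^2.
A = 135*0.73 + 135*0.07 + 16.9*0.05 + 319.1*0.08 = 134.373 sabins.
ᾱ = A/S = 0.222.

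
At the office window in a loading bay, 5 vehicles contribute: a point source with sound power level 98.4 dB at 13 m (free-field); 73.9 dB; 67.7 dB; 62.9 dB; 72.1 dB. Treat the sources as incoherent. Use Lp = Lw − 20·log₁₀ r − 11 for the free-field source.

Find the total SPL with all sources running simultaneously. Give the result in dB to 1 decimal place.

77.1 dB

Source at 13 m: Lp = 98.4 − 20·log₁₀(13) − 11 = 65.1 dB.
Sum in the linear (power) domain: Σ 10^(Lᵢ/10) = 10^(65.1/10) + 10^(73.9/10) + 10^(67.7/10) + 10^(62.9/10) + 10^(72.1/10) = 5.184e+07.
Combined level = 10 log₁₀(5.184e+07) = 77.1 dB.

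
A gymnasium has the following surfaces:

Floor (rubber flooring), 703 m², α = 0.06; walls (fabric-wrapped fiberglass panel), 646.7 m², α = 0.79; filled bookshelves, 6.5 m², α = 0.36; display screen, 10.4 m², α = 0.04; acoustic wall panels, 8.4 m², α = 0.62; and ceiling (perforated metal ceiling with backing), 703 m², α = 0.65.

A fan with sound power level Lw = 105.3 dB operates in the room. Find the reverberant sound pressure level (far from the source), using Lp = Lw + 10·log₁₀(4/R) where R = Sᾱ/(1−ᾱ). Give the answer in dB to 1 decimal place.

78.3 dB

Σ(Sᵢαᵢ) = 703·0.06 + 646.7·0.79 + 6.5·0.36 + 10.4·0.04 + 8.4·0.62 + 703·0.65 = 1017.987; total area S = 2078.0 m².
ᾱ = 1017.987/2078.0 = 0.4899; R = Sᾱ/(1−ᾱ) = 1017.987/(1−0.4899) = 1995.662 m².
Lp = Lw + 10 log₁₀(4/R) = 105.3 -26.98 = 78.3 dB.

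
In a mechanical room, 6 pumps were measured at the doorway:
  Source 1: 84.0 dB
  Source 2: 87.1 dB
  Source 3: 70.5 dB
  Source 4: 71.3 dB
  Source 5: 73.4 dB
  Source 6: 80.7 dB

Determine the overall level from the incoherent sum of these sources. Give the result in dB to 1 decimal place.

89.7 dB

Sum in the linear (power) domain: Σ 10^(Lᵢ/10) = 10^(84.0/10) + 10^(87.1/10) + 10^(70.5/10) + 10^(71.3/10) + 10^(73.4/10) + 10^(80.7/10) = 9.281e+08.
L_total = 10·log₁₀(9.281e+08) = 89.7 dB.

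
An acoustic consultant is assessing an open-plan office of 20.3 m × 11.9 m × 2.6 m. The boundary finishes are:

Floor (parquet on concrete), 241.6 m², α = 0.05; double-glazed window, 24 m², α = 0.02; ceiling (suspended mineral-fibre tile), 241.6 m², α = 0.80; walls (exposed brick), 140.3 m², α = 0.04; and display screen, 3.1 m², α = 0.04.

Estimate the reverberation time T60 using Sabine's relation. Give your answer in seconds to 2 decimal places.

0.48 sec

A = Σ Sᵢαᵢ = 241.6×0.05 + 24×0.02 + 241.6×0.80 + 140.3×0.04 + 3.1×0.04 = 211.576 sabins.
Volume V = 20.3 × 11.9 × 2.6 = 628.082 m³.
Sabine: RT60 = 0.161 × 628.082 / 211.576 = 0.48 s.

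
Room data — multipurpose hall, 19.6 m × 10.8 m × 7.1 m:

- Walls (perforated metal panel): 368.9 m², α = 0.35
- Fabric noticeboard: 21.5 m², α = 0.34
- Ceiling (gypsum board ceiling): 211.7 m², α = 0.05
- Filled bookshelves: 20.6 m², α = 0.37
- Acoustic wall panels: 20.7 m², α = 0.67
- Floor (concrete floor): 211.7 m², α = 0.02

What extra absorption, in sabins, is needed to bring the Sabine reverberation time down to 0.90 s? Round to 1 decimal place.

96.1 sabins

Equivalent absorption area: A₁ = 368.9×0.35 + 21.5×0.34 + 211.7×0.05 + 20.6×0.37 + 20.7×0.67 + 211.7×0.02 = 172.735 m².
Target A₂ = 0.161·1502.928/0.90 = 268.857 sabins (V = 1502.928 m³).
Additional absorption ΔA = 268.857 − 172.735 = 96.1 sabins.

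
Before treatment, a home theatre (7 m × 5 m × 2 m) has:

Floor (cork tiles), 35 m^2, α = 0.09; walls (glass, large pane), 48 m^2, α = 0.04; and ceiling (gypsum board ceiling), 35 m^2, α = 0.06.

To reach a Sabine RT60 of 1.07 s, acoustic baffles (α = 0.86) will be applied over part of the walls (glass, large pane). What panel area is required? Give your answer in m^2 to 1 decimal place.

Equivalent absorption area: A₁ = 35*0.09 + 48*0.04 + 35*0.06 = 7.170 m^2.
Required A₂ = 0.161·70/1.07 = 10.533 sabins.
Absorption to add: 10.533 − 7.170 = 3.363 sabins.
Net gain per m^2: Δα = 0.86 − 0.04 = 0.82.
Panel area = 3.363 / 0.82 = 4.1 m^2.

4.1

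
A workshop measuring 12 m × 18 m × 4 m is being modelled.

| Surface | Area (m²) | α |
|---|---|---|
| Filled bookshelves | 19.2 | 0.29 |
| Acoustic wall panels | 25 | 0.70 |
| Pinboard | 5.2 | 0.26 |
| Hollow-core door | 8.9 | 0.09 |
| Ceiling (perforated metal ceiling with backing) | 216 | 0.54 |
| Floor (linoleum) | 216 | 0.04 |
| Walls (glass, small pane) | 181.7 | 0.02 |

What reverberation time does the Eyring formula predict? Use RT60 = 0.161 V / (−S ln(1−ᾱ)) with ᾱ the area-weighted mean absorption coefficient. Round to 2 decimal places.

S = Σ Sᵢ = 672.0 m².
Σ(Sᵢαᵢ) = 19.2×0.29 + 25×0.70 + 5.2×0.26 + 8.9×0.09 + 216×0.54 + 216×0.04 + 181.7×0.02 = 154.135.
Mean coefficient ᾱ = A/S = 0.2294.
−S·ln(1−ᾱ) = −672.0 × ln(1 − 0.2294) = 175.114.
V = 12 × 18 × 4 = 864 m³.
RT60 = 0.161 × 864 / 175.114 = 0.79 s.

0.79 s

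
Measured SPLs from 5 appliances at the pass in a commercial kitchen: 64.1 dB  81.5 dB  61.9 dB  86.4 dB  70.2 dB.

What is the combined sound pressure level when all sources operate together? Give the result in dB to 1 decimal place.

Sum in the linear (power) domain: Σ 10^(Lᵢ/10) = 10^(64.1/10) + 10^(81.5/10) + 10^(61.9/10) + 10^(86.4/10) + 10^(70.2/10) = 5.924e+08.
Combined level = 10 log₁₀(5.924e+08) = 87.7 dB.

87.7 dB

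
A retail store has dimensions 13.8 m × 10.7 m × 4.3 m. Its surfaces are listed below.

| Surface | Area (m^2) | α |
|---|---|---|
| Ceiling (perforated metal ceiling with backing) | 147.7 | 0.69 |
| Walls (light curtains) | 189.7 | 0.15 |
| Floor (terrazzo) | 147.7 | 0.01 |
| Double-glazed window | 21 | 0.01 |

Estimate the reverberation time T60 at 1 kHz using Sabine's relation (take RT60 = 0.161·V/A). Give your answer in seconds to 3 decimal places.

0.774 s

Equivalent absorption area: A = 147.7*0.69 + 189.7*0.15 + 147.7*0.01 + 21*0.01 = 132.055 m^2.
Volume V = 13.8 × 10.7 × 4.3 = 634.938 m³.
T = 0.161 V/A = 0.161·634.938/132.055 = 0.774 s.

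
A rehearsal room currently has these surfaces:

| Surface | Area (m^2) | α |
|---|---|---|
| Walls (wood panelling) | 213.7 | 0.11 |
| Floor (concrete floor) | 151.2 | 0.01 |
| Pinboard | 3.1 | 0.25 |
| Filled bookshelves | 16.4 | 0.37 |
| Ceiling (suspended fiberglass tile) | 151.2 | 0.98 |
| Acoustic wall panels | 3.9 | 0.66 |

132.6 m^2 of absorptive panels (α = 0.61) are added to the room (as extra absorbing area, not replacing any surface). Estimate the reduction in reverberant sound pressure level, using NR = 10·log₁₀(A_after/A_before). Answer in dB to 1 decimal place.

1.6 dB

Equivalent absorption area: A_before = 213.7*0.11 + 151.2*0.01 + 3.1*0.25 + 16.4*0.37 + 151.2*0.98 + 3.9*0.66 = 182.612 m^2.
Treatment contributes 132.6·0.61 = 80.886 sabins.
A_after = 182.612 + 80.886 = 263.498 sabins.
Reduction = 10 log₁₀(A_after/A_before) = 10 log₁₀(1.4429) = 1.6 dB.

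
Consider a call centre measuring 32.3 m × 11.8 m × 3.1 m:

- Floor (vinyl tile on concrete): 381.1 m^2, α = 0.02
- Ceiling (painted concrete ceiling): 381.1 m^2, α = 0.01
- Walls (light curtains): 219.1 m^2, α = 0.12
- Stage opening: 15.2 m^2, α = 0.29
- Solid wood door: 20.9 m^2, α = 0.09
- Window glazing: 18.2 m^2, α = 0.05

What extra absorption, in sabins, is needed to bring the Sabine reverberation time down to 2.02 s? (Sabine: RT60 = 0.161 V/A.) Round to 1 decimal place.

49.2 sabins

Equivalent absorption area: A₁ = 381.1*0.02 + 381.1*0.01 + 219.1*0.12 + 15.2*0.29 + 20.9*0.09 + 18.2*0.05 = 44.924 m^2.
V = 1181.534 m³. Required absorption A₂ = 0.161 × 1181.534 / 2.02 = 94.172 sabins.
ΔA = A₂ − A₁ = 94.172 − 44.924 = 49.2 sabins.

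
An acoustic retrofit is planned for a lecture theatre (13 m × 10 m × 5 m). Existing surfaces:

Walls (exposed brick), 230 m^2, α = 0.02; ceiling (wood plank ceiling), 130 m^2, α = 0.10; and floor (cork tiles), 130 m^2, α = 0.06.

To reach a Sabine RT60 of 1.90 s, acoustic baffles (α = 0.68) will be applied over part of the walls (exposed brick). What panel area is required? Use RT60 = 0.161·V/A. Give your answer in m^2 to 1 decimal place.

A₁ = Σ Sᵢαᵢ = 230·0.02 + 130·0.10 + 130·0.06 = 25.400 sabins.
V = 650 m³. Target absorption A₂ = 0.161 × 650 / 1.90 = 55.079 sabins.
ΔA needed = 55.079 − 25.400 = 29.679 sabins.
Net gain per m^2: Δα = 0.68 − 0.02 = 0.66.
Panel area = 29.679 / 0.66 = 45.0 m^2.

45.0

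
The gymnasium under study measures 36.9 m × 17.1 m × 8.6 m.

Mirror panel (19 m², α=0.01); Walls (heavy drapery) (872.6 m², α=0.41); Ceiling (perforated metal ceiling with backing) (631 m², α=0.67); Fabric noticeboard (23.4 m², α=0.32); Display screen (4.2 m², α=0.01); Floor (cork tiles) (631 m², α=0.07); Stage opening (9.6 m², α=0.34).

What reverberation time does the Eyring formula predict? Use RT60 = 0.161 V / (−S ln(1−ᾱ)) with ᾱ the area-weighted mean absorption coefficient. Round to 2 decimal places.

S = Σ Sᵢ = 2190.8 m².
Absorption A = 19×0.01 + 872.6×0.41 + 631×0.67 + 23.4×0.32 + 4.2×0.01 + 631×0.07 + 9.6×0.34 = 835.690 sabins.
ᾱ = 835.690 / 2190.8 = 0.3815.
−S·ln(1−ᾱ) = −2190.8 × ln(1 − 0.3815) = 1052.588.
V = 36.9 × 17.1 × 8.6 = 5426.514 m³.
RT60 = 0.161 × 5426.514 / 1052.588 = 0.83 s.

0.83 s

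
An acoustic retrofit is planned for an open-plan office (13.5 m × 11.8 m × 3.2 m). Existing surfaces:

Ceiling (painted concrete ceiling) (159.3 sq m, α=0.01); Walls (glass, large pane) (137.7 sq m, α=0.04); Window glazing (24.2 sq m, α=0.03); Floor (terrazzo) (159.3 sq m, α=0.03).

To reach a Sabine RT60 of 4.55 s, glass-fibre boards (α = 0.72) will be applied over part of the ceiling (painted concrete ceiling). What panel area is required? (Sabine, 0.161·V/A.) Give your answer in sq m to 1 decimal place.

7.7

Equivalent absorption area: A₁ = 159.3*0.01 + 137.7*0.04 + 24.2*0.03 + 159.3*0.03 = 12.606 sq m.
V = 509.76 m³. Target absorption A₂ = 0.161 × 509.76 / 4.55 = 18.038 sabins.
Absorption to add: 18.038 − 12.606 = 5.432 sabins.
Each sq m of panel replacing the ceiling (painted concrete ceiling) adds (0.72 − 0.01) = 0.71 sabins.
Panel area = 5.432 / 0.71 = 7.7 sq m.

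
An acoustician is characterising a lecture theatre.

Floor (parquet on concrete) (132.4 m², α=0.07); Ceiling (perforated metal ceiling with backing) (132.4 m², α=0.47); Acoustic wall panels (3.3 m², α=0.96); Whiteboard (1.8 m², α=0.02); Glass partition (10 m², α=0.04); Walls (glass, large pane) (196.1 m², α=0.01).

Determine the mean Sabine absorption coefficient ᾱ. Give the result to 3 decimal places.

0.162

Total surface area S = 476.0 m².
Weighted sum Σ Sα = 77.061.
ᾱ = 77.061 / 476.0 = 0.162.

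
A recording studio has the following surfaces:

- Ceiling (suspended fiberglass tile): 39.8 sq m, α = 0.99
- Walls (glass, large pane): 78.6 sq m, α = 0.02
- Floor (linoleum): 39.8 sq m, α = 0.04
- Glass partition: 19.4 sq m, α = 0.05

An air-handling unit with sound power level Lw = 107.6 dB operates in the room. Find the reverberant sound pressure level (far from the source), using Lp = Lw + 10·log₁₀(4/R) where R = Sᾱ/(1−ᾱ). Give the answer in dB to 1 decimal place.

96.0 dB

A = 43.536 sabins; S = 177.6 sq m.
ᾱ = 43.536/177.6 = 0.2451; R = Sᾱ/(1−ᾱ) = 43.536/(1−0.2451) = 57.671 sq m.
Lp = Lw + 10 log₁₀(4/R) = 107.6 -11.59 = 96.0 dB.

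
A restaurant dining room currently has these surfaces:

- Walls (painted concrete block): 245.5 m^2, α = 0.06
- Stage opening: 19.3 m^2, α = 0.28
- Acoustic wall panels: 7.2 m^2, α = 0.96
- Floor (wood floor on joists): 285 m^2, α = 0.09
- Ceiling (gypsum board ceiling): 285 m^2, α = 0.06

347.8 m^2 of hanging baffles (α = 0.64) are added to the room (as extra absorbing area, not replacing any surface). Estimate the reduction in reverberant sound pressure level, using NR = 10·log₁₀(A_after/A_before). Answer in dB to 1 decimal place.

6.2 dB

Summing Sᵢαᵢ: 14.730 + 5.404 + 6.912 + 25.650 + 17.100 → A_before = 69.796 sabins.
Treatment contributes 347.8·0.64 = 222.592 sabins.
A_after = 69.796 + 222.592 = 292.388 sabins.
NR = 10·log₁₀(292.388/69.796) = 6.2 dB.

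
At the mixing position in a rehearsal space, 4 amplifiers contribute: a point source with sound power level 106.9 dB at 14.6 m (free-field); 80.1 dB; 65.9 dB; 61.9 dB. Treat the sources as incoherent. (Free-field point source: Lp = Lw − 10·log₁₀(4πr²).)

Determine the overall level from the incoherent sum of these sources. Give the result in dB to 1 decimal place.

81.0 dB

Source at 14.6 m: Lp = 106.9 − 10·log₁₀(4π·14.6²) = 106.9 − 10·log₁₀(2678.648) = 72.6 dB.
Sum in the linear (power) domain: Σ 10^(Lᵢ/10) = 10^(72.6/10) + 10^(80.1/10) + 10^(65.9/10) + 10^(61.9/10) = 1.26e+08.
Combined level = 10 log₁₀(1.26e+08) = 81.0 dB.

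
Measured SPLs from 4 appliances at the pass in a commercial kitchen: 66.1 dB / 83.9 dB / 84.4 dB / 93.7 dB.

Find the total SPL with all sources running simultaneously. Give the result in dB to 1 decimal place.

94.6 dB

Σ 10^(Lᵢ/10) = 2.869e+09.
Back to dB: 10·log₁₀ Σ = 94.6 dB.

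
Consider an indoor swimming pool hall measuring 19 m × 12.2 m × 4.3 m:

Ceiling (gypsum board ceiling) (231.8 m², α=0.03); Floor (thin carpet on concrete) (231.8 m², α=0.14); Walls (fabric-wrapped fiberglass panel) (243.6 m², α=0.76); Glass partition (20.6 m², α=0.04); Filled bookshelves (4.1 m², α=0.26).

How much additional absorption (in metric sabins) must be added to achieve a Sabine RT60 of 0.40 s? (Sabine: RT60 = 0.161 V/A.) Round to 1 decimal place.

A₁ = Σ Sᵢαᵢ = 231.8×0.03 + 231.8×0.14 + 243.6×0.76 + 20.6×0.04 + 4.1×0.26 = 226.432 sabins.
Target A₂ = 0.161·996.74/0.40 = 401.188 sabins (V = 996.74 m³).
Additional absorption ΔA = 401.188 − 226.432 = 174.8 sabins.

174.8 sabins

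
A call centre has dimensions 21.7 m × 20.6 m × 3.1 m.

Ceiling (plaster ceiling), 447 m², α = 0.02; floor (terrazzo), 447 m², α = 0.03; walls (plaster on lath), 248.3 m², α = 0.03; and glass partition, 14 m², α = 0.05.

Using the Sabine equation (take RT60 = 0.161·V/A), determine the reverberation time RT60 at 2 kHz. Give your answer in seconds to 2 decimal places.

7.32 seconds

Summing Sᵢαᵢ: 8.940 + 13.410 + 7.449 + 0.700 → A = 30.499 sabins.
Room volume: 1385.762 m³.
T = 0.161 V/A = 0.161·1385.762/30.499 = 7.32 s.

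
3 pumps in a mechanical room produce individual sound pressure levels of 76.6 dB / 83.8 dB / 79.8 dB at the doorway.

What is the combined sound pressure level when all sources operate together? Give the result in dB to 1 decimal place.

85.8 dB

Σ 10^(Lᵢ/10) = 3.811e+08.
Back to dB: 10·log₁₀ Σ = 85.8 dB.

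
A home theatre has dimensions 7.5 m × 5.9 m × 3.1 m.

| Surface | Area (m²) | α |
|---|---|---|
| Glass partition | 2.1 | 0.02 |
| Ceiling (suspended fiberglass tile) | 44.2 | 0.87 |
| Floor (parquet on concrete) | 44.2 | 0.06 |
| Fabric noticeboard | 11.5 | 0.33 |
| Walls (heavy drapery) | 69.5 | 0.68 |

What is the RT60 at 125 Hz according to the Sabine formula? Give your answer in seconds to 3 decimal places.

Summing Sᵢαᵢ: 0.042 + 38.454 + 2.652 + 3.795 + 47.260 → A = 92.203 sabins.
Room volume: 137.175 m³.
Sabine: RT60 = 0.161 × 137.175 / 92.203 = 0.240 s.

0.240 seconds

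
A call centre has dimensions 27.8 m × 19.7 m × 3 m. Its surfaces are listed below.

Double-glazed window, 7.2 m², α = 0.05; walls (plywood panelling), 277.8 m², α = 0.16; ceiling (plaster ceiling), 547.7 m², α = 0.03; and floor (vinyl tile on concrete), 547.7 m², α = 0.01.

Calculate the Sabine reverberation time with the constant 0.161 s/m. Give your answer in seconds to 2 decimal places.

Equivalent absorption area: A = 7.2·0.05 + 277.8·0.16 + 547.7·0.03 + 547.7·0.01 = 66.716 m².
Room volume: 1642.98 m³.
RT60 = 0.161 · V / A = 0.161 × 1642.98 / 66.716 = 3.96 s.

3.96 seconds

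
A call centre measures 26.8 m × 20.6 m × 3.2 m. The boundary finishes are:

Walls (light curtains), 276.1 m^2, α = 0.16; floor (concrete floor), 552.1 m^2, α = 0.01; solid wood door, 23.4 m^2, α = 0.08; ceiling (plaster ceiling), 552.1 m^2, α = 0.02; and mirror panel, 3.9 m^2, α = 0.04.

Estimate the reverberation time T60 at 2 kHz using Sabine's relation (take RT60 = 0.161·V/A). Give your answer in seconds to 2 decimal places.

Equivalent absorption area: A = 276.1·0.16 + 552.1·0.01 + 23.4·0.08 + 552.1·0.02 + 3.9·0.04 = 62.767 m^2.
Volume V = 26.8 × 20.6 × 3.2 = 1766.656 m³.
T = 0.161 V/A = 0.161·1766.656/62.767 = 4.53 s.

4.53 sec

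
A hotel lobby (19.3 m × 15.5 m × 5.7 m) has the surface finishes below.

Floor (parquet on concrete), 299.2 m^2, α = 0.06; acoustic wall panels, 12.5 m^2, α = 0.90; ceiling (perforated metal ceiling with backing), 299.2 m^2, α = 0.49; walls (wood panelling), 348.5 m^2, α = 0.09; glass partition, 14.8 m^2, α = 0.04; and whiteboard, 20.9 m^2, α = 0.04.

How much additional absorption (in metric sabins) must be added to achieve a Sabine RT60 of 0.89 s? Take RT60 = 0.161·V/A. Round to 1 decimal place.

99.9 sabins

Summing Sᵢαᵢ: 17.952 + 11.250 + 146.608 + 31.365 + 0.592 + 0.836 → A₁ = 208.603 sabins.
V = 1705.155 m³. Required absorption A₂ = 0.161 × 1705.155 / 0.89 = 308.461 sabins.
Shortfall: 308.461 − 208.603 = 99.9 sabins.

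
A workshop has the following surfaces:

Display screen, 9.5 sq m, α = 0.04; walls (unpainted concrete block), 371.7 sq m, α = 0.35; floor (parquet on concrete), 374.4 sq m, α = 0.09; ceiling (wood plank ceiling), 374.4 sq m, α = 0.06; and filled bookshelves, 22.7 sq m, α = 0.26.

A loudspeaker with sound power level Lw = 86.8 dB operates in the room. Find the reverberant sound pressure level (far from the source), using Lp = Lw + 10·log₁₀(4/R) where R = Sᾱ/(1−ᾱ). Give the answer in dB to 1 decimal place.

Σ(Sᵢαᵢ) = 9.5·0.04 + 371.7·0.35 + 374.4·0.09 + 374.4·0.06 + 22.7·0.26 = 192.537; total area S = 1152.7 sq m.
ᾱ = 0.1670, so room constant R = A/(1−ᾱ) = 231.137 sq m.
Lp = Lw + 10 log₁₀(4/R) = 86.8 -17.62 = 69.2 dB.

69.2 dB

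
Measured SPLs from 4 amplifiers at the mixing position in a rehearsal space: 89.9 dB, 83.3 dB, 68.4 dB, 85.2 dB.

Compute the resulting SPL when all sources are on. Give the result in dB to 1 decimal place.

Sum in the linear (power) domain: Σ 10^(Lᵢ/10) = 10^(89.9/10) + 10^(83.3/10) + 10^(68.4/10) + 10^(85.2/10) = 1.529e+09.
L_total = 10·log₁₀(1.529e+09) = 91.8 dB.

91.8 dB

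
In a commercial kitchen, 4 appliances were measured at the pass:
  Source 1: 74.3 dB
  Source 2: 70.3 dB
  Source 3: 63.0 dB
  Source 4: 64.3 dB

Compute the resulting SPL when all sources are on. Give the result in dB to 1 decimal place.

Sum in the linear (power) domain: Σ 10^(Lᵢ/10) = 10^(74.3/10) + 10^(70.3/10) + 10^(63.0/10) + 10^(64.3/10) = 4.232e+07.
Back to dB: 10·log₁₀ Σ = 76.3 dB.

76.3 dB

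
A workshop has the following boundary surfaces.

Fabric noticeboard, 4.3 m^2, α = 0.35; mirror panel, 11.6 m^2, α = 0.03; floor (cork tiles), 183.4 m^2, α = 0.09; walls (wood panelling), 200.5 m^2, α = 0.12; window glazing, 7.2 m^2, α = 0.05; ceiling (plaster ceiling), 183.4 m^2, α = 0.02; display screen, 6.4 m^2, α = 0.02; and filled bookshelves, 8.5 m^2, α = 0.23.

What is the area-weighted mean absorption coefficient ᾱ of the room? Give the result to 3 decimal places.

0.080

Total surface area S = 605.3 m^2.
A = 4.3·0.35 + 11.6·0.03 + 183.4·0.09 + 200.5·0.12 + 7.2·0.05 + 183.4·0.02 + 6.4·0.02 + 8.5·0.23 = 48.530 sabins.
ᾱ = A/S = 0.080.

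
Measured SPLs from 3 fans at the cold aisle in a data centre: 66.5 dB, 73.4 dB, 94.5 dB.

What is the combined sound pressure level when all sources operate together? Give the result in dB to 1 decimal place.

94.5 dB

Sum in the linear (power) domain: Σ 10^(Lᵢ/10) = 10^(66.5/10) + 10^(73.4/10) + 10^(94.5/10) = 2.845e+09.
L_total = 10·log₁₀(2.845e+09) = 94.5 dB.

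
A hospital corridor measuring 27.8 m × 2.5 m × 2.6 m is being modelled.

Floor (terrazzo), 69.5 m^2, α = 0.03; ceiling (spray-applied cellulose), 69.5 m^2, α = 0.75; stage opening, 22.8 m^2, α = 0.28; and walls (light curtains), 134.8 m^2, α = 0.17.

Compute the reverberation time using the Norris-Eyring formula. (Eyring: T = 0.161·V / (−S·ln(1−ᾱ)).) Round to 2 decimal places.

0.30 sec

S = Σ Sᵢ = 296.6 m^2.
Σ(Sᵢαᵢ) = 69.5×0.03 + 69.5×0.75 + 22.8×0.28 + 134.8×0.17 = 83.510.
Mean coefficient ᾱ = A/S = 0.2816.
Eyring denominator: −S ln(1−ᾱ) = 98.094.
V = 27.8 × 2.5 × 2.6 = 180.7 m³.
T = 0.161·V/[−S·ln(1−ᾱ)] = 0.161·180.7/98.094 = 0.30 s.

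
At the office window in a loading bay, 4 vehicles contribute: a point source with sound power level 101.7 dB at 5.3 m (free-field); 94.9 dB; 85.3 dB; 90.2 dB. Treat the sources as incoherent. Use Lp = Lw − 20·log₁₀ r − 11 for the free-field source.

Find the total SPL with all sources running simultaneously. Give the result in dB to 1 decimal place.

Source at 5.3 m: Lp = 101.7 − 20·log₁₀(5.3) − 11 = 76.2 dB.
Converting to relative power and adding: 10^(76.2/10) + 10^(94.9/10) + 10^(85.3/10) + 10^(90.2/10) = 4.518e+09.
Back to dB: 10·log₁₀ Σ = 96.5 dB.

96.5 dB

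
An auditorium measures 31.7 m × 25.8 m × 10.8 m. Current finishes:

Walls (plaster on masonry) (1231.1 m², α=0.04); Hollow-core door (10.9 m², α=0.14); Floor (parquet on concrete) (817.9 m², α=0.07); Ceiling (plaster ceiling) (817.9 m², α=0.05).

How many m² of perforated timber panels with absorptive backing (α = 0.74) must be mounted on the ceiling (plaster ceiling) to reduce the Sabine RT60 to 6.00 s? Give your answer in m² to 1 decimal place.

A₁ = Σ Sᵢαᵢ = 1231.1*0.04 + 10.9*0.14 + 817.9*0.07 + 817.9*0.05 = 148.918 sabins.
Required A₂ = 0.161·8832.888/6.00 = 237.016 sabins.
ΔA needed = 237.016 − 148.918 = 88.098 sabins.
Each m² of panel replacing the ceiling (plaster ceiling) adds (0.74 − 0.05) = 0.69 sabins.
Area = ΔA/Δα = 88.098/0.69 = 127.7 m².

127.7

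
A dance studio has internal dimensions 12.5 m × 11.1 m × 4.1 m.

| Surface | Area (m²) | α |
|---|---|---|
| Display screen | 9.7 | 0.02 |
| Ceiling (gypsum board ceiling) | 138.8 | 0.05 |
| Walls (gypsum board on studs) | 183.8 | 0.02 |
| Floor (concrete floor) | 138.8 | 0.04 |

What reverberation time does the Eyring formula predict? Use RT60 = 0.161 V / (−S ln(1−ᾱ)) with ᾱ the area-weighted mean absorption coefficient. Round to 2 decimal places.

5.50 s

S = Σ Sᵢ = 471.1 m².
Absorption A = 9.7×0.02 + 138.8×0.05 + 183.8×0.02 + 138.8×0.04 = 16.362 sabins.
Mean coefficient ᾱ = A/S = 0.0347.
Eyring denominator: −S ln(1−ᾱ) = 16.638.
V = 12.5 × 11.1 × 4.1 = 568.875 m³.
T = 0.161·V/[−S·ln(1−ᾱ)] = 0.161·568.875/16.638 = 5.50 s.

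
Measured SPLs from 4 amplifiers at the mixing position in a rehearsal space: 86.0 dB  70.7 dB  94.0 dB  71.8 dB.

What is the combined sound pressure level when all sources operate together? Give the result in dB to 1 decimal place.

Σ 10^(Lᵢ/10) = 2.937e+09.
L_total = 10·log₁₀(2.937e+09) = 94.7 dB.

94.7 dB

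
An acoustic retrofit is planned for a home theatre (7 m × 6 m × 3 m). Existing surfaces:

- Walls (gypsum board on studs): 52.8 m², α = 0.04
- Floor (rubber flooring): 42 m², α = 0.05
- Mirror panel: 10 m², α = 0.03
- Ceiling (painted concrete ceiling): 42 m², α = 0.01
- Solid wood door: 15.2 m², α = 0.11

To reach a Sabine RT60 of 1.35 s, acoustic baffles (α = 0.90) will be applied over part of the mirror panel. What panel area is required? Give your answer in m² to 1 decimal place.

9.7

A₁ = Σ Sᵢαᵢ = 52.8×0.04 + 42×0.05 + 10×0.03 + 42×0.01 + 15.2×0.11 = 6.604 sabins.
Required A₂ = 0.161·126/1.35 = 15.027 sabins.
ΔA needed = 15.027 − 6.604 = 8.423 sabins.
Net gain per m²: Δα = 0.90 − 0.03 = 0.87.
Area = ΔA/Δα = 8.423/0.87 = 9.7 m².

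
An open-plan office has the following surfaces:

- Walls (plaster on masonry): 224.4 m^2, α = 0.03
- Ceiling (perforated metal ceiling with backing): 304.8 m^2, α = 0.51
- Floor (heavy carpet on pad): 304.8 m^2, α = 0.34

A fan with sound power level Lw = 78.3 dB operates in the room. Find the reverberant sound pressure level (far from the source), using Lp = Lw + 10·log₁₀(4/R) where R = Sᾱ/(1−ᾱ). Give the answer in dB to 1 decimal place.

58.4 dB

A = 265.812 sabins; S = 834.0 m^2.
ᾱ = 0.3187, so room constant R = A/(1−ᾱ) = 390.154 m^2.
Lp = Lw + 10 log₁₀(4/R) = 78.3 -19.89 = 58.4 dB.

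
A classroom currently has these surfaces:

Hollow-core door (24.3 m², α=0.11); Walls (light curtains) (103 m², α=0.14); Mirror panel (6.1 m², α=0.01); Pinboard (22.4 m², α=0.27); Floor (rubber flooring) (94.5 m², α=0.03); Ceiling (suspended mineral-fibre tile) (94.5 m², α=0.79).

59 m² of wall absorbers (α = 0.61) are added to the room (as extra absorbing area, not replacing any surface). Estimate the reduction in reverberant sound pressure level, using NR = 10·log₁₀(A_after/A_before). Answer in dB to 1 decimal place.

Equivalent absorption area: A_before = 24.3*0.11 + 103*0.14 + 6.1*0.01 + 22.4*0.27 + 94.5*0.03 + 94.5*0.79 = 100.692 m².
Added absorption = 59 × 0.61 = 35.990 sabins.
A_after = 100.692 + 35.990 = 136.682 sabins.
Reduction = 10 log₁₀(A_after/A_before) = 10 log₁₀(1.3574) = 1.3 dB.

1.3 dB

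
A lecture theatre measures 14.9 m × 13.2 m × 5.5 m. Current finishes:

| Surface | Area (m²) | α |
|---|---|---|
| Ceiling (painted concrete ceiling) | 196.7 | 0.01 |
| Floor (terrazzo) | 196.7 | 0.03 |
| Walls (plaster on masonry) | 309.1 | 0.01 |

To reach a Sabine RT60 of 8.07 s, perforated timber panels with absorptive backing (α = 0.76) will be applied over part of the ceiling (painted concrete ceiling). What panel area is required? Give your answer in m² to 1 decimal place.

14.2

Total absorption A₁ = 196.7·0.01 + 196.7·0.03 + 309.1·0.01
  = 1.967 + 5.901 + 3.091 = 10.959 m² sabins.
V = 1081.74 m³. Target absorption A₂ = 0.161 × 1081.74 / 8.07 = 21.581 sabins.
Absorption to add: 21.581 − 10.959 = 10.622 sabins.
Net gain per m²: Δα = 0.76 − 0.01 = 0.75.
Area = ΔA/Δα = 10.622/0.75 = 14.2 m².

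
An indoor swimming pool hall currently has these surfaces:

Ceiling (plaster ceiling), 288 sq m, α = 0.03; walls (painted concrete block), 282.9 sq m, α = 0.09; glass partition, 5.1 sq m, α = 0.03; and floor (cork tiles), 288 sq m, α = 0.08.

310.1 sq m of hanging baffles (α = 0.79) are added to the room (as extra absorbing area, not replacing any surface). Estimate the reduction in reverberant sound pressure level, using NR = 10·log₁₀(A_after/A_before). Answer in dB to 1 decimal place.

7.2 dB

A_before = Σ Sᵢαᵢ = 288·0.03 + 282.9·0.09 + 5.1·0.03 + 288·0.08 = 57.294 sabins.
Treatment contributes 310.1·0.79 = 244.979 sabins.
A_after = 57.294 + 244.979 = 302.273 sabins.
Reduction = 10 log₁₀(A_after/A_before) = 10 log₁₀(5.2758) = 7.2 dB.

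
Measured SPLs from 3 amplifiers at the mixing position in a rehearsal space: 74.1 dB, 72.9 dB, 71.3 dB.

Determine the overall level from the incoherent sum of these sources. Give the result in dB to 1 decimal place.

77.7 dB

Σ 10^(Lᵢ/10) = 5.869e+07.
L_total = 10·log₁₀(5.869e+07) = 77.7 dB.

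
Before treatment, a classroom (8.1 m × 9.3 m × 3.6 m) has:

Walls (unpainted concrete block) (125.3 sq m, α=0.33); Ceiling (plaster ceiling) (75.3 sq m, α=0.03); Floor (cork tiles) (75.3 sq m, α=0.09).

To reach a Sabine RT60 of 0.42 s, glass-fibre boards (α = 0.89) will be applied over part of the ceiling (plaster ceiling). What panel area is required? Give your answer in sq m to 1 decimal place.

Summing Sᵢαᵢ: 41.349 + 2.259 + 6.777 → A₁ = 50.385 sabins.
Required A₂ = 0.161·271.188/0.42 = 103.955 sabins.
ΔA needed = 103.955 − 50.385 = 53.570 sabins.
Net gain per sq m: Δα = 0.89 − 0.03 = 0.86.
Panel area = 53.570 / 0.86 = 62.3 sq m.

62.3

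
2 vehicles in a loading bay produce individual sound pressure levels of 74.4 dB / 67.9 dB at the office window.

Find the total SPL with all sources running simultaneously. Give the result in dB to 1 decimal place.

Converting to relative power and adding: 10^(74.4/10) + 10^(67.9/10) = 3.371e+07.
Combined level = 10 log₁₀(3.371e+07) = 75.3 dB.

75.3 dB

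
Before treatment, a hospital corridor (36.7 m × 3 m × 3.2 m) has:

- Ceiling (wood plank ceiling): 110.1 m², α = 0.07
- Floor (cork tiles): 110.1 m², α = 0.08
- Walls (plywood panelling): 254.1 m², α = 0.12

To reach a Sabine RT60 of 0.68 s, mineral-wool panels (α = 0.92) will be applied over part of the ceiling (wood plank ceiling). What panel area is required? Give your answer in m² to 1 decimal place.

42.8

Total absorption A₁ = 110.1*0.07 + 110.1*0.08 + 254.1*0.12
  = 7.707 + 8.808 + 30.492 = 47.007 m² sabins.
Required A₂ = 0.161·352.32/0.68 = 83.417 sabins.
Absorption to add: 83.417 − 47.007 = 36.410 sabins.
Net gain per m²: Δα = 0.92 − 0.07 = 0.85.
Panel area = 36.410 / 0.85 = 42.8 m².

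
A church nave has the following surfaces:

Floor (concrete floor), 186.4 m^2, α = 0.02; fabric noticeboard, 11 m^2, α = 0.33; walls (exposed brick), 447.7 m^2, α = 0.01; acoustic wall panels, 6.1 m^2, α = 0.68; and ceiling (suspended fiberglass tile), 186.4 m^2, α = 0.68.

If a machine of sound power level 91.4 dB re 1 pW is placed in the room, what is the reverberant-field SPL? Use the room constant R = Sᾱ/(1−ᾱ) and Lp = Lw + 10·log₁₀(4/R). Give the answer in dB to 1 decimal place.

75.1 dB

A = 142.735 sabins; S = 837.6 m^2.
ᾱ = 142.735/837.6 = 0.1704; R = Sᾱ/(1−ᾱ) = 142.735/(1−0.1704) = 172.053 m^2.
Lp = 91.4 + 10·log₁₀(4/172.053) = 91.4 + (-16.34) = 75.1 dB.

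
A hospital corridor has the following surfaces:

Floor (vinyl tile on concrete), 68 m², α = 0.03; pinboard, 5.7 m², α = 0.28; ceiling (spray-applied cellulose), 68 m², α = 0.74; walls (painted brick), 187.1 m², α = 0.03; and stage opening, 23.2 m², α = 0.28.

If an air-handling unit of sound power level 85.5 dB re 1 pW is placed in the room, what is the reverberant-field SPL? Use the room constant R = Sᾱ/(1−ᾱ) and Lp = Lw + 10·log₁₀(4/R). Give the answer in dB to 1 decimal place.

72.4 dB

Σ(Sᵢαᵢ) = 68×0.03 + 5.7×0.28 + 68×0.74 + 187.1×0.03 + 23.2×0.28 = 66.065; total area S = 352.0 m².
ᾱ = 0.1877, so room constant R = A/(1−ᾱ) = 81.331 m².
Lp = Lw + 10 log₁₀(4/R) = 85.5 -13.08 = 72.4 dB.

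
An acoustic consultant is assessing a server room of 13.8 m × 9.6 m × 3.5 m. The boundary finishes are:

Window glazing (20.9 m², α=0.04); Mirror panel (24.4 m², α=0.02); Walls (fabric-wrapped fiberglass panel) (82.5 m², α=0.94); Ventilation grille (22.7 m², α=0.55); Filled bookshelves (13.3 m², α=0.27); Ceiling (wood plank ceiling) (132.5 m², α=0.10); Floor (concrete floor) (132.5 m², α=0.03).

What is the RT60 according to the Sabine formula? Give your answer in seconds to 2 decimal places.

Total absorption A = 20.9*0.04 + 24.4*0.02 + 82.5*0.94 + 22.7*0.55 + 13.3*0.27 + 132.5*0.10 + 132.5*0.03
  = 0.836 + 0.488 + 77.550 + 12.485 + 3.591 + 13.250 + 3.975 = 112.175 m² sabins.
Volume V = 13.8 × 9.6 × 3.5 = 463.68 m³.
T = 0.161 V/A = 0.161·463.68/112.175 = 0.67 s.

0.67 sec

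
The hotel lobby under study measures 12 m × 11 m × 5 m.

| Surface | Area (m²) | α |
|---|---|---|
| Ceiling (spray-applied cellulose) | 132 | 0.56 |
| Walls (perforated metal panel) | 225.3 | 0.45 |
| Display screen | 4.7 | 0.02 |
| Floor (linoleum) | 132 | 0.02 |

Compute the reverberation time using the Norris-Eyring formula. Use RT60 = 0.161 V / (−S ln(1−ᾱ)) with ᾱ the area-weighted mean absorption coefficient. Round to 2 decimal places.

0.48 sec

Total surface area S = 132 + 225.3 + 4.7 + 132 = 494.0 m².
Σ(Sᵢαᵢ) = 132×0.56 + 225.3×0.45 + 4.7×0.02 + 132×0.02 = 178.039.
Mean coefficient ᾱ = A/S = 0.3604.
Eyring denominator: −S ln(1−ᾱ) = 220.775.
V = 12 × 11 × 5 = 660 m³.
T = 0.161·V/[−S·ln(1−ᾱ)] = 0.161·660/220.775 = 0.48 s.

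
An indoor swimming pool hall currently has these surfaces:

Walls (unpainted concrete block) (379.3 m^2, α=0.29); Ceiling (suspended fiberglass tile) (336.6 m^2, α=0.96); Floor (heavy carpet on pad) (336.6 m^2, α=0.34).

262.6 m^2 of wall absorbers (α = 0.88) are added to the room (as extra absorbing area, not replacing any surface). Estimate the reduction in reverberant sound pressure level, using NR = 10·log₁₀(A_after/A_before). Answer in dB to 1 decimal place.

1.5 dB

Equivalent absorption area: A_before = 379.3*0.29 + 336.6*0.96 + 336.6*0.34 = 547.577 m^2.
Added absorption = 262.6 × 0.88 = 231.088 sabins.
A_after = 547.577 + 231.088 = 778.665 sabins.
Reduction = 10 log₁₀(A_after/A_before) = 10 log₁₀(1.4220) = 1.5 dB.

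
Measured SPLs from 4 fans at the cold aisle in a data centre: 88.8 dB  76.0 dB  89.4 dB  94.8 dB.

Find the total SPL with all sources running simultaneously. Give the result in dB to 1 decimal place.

96.7 dB

Converting to relative power and adding: 10^(88.8/10) + 10^(76.0/10) + 10^(89.4/10) + 10^(94.8/10) = 4.689e+09.
L_total = 10·log₁₀(4.689e+09) = 96.7 dB.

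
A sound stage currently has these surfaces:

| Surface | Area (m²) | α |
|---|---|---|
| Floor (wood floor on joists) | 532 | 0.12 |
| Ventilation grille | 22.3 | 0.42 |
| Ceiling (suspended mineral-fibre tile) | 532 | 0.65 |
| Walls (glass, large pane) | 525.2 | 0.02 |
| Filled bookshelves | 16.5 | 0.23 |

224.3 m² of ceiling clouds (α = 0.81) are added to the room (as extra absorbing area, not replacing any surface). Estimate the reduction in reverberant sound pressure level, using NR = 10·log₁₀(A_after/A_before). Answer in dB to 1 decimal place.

A_before = Σ Sᵢαᵢ = 532*0.12 + 22.3*0.42 + 532*0.65 + 525.2*0.02 + 16.5*0.23 = 433.305 sabins.
Treatment contributes 224.3·0.81 = 181.683 sabins.
A_after = 433.305 + 181.683 = 614.988 sabins.
Reduction = 10 log₁₀(A_after/A_before) = 10 log₁₀(1.4193) = 1.5 dB.

1.5 dB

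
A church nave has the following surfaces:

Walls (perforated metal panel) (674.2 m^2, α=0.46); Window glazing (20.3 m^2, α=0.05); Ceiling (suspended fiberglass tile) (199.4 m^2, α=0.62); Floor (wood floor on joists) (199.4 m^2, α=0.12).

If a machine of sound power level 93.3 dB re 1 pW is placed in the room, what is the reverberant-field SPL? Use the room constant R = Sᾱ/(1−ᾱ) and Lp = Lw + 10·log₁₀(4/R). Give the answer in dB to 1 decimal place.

Σ(Sᵢαᵢ) = 674.2×0.46 + 20.3×0.05 + 199.4×0.62 + 199.4×0.12 = 458.703; total area S = 1093.3 m^2.
ᾱ = 0.4196, so room constant R = A/(1−ᾱ) = 790.322 m^2.
Lp = 93.3 + 10·log₁₀(4/790.322) = 93.3 + (-22.96) = 70.3 dB.

70.3 dB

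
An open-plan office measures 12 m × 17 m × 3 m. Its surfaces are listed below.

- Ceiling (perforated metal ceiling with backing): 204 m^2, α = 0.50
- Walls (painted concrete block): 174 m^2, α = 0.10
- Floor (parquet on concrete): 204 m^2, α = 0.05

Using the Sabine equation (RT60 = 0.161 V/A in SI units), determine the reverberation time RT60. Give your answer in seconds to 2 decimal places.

A = Σ Sᵢαᵢ = 204*0.50 + 174*0.10 + 204*0.05 = 129.600 sabins.
V = 12·17·3 = 612 m³.
T = 0.161 V/A = 0.161·612/129.600 = 0.76 s.

0.76 seconds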